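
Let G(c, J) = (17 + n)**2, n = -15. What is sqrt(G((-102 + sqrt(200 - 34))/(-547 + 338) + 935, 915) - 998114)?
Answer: I*sqrt(998110) ≈ 999.05*I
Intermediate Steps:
G(c, J) = 4 (G(c, J) = (17 - 15)**2 = 2**2 = 4)
sqrt(G((-102 + sqrt(200 - 34))/(-547 + 338) + 935, 915) - 998114) = sqrt(4 - 998114) = sqrt(-998110) = I*sqrt(998110)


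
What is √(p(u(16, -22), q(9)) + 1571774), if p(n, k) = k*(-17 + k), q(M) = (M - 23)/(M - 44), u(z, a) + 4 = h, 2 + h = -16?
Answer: 2*√9823546/5 ≈ 1253.7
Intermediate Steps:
h = -18 (h = -2 - 16 = -18)
u(z, a) = -22 (u(z, a) = -4 - 18 = -22)
q(M) = (-23 + M)/(-44 + M)
√(p(u(16, -22), q(9)) + 1571774) = √(((-23 + 9)/(-44 + 9))*(-17 + (-23 + 9)/(-44 + 9)) + 1571774) = √((-14/(-35))*(-17 - 14/(-35)) + 1571774) = √((-1/35*(-14))*(-17 - 1/35*(-14)) + 1571774) = √(2*(-17 + ⅖)/5 + 1571774) = √((⅖)*(-83/5) + 1571774) = √(-166/25 + 1571774) = √(39294184/25) = 2*√9823546/5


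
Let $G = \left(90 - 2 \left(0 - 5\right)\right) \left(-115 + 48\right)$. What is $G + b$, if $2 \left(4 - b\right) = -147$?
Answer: $- \frac{13245}{2} \approx -6622.5$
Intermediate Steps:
$b = \frac{155}{2}$ ($b = 4 - - \frac{147}{2} = 4 + \frac{147}{2} = \frac{155}{2} \approx 77.5$)
$G = -6700$ ($G = \left(90 - -10\right) \left(-67\right) = \left(90 + 10\right) \left(-67\right) = 100 \left(-67\right) = -6700$)
$G + b = -6700 + \frac{155}{2} = - \frac{13245}{2}$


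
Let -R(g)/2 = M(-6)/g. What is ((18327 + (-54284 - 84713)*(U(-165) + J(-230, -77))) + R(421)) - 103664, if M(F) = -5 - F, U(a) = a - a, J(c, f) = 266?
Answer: -15601644921/421 ≈ -3.7059e+7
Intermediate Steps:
U(a) = 0
R(g) = -2/g (R(g) = -2*(-5 - 1*(-6))/g = -2*(-5 + 6)/g = -2/g)
((18327 + (-54284 - 84713)*(U(-165) + J(-230, -77))) + R(421)) - 103664 = ((18327 + (-54284 - 84713)*(0 + 266)) - 2/421) - 103664 = ((18327 - 138997*266) - 2*1/421) - 103664 = ((18327 - 36973202) - 2/421) - 103664 = (-36954875 - 2/421) - 103664 = -15558002377/421 - 103664 = -15601644921/421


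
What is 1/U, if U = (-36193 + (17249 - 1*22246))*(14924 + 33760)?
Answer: -1/2005293960 ≈ -4.9868e-10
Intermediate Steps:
U = -2005293960 (U = (-36193 + (17249 - 22246))*48684 = (-36193 - 4997)*48684 = -41190*48684 = -2005293960)
1/U = 1/(-2005293960) = -1/2005293960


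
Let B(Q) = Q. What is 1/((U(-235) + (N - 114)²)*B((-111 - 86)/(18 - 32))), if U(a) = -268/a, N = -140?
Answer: 1645/1493410508 ≈ 1.1015e-6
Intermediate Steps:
1/((U(-235) + (N - 114)²)*B((-111 - 86)/(18 - 32))) = 1/((-268/(-235) + (-140 - 114)²)*(((-111 - 86)/(18 - 32)))) = 1/((-268*(-1/235) + (-254)²)*((-197/(-14)))) = 1/((268/235 + 64516)*((-197*(-1/14)))) = 1/((15161528/235)*(197/14)) = (235/15161528)*(14/197) = 1645/1493410508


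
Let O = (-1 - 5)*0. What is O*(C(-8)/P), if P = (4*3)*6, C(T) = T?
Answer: 0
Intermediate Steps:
P = 72 (P = 12*6 = 72)
O = 0 (O = -6*0 = 0)
O*(C(-8)/P) = 0*(-8/72) = 0*(-8*1/72) = 0*(-⅑) = 0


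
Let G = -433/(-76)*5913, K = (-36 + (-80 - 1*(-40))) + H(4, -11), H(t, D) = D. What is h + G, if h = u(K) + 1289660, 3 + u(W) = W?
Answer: 100567649/76 ≈ 1.3233e+6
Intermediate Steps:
K = -87 (K = (-36 + (-80 - 1*(-40))) - 11 = (-36 + (-80 + 40)) - 11 = (-36 - 40) - 11 = -76 - 11 = -87)
u(W) = -3 + W
G = 2560329/76 (G = -433*(-1/76)*5913 = (433/76)*5913 = 2560329/76 ≈ 33689.)
h = 1289570 (h = (-3 - 87) + 1289660 = -90 + 1289660 = 1289570)
h + G = 1289570 + 2560329/76 = 100567649/76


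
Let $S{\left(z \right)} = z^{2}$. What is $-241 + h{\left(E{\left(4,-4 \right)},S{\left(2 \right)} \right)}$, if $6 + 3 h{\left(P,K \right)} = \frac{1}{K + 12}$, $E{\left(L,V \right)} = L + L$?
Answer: $- \frac{11663}{48} \approx -242.98$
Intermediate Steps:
$E{\left(L,V \right)} = 2 L$
$h{\left(P,K \right)} = -2 + \frac{1}{3 \left(12 + K\right)}$ ($h{\left(P,K \right)} = -2 + \frac{1}{3 \left(K + 12\right)} = -2 + \frac{1}{3 \left(12 + K\right)}$)
$-241 + h{\left(E{\left(4,-4 \right)},S{\left(2 \right)} \right)} = -241 + \frac{-71 - 6 \cdot 2^{2}}{3 \left(12 + 2^{2}\right)} = -241 + \frac{-71 - 24}{3 \left(12 + 4\right)} = -241 + \frac{-71 - 24}{3 \cdot 16} = -241 + \frac{1}{3} \cdot \frac{1}{16} \left(-95\right) = -241 - \frac{95}{48} = - \frac{11663}{48}$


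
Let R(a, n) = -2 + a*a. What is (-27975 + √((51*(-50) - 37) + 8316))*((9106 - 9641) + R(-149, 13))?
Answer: -606050400 + 21664*√5729 ≈ -6.0441e+8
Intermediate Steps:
R(a, n) = -2 + a²
(-27975 + √((51*(-50) - 37) + 8316))*((9106 - 9641) + R(-149, 13)) = (-27975 + √((51*(-50) - 37) + 8316))*((9106 - 9641) + (-2 + (-149)²)) = (-27975 + √((-2550 - 37) + 8316))*(-535 + (-2 + 22201)) = (-27975 + √(-2587 + 8316))*(-535 + 22199) = (-27975 + √5729)*21664 = -606050400 + 21664*√5729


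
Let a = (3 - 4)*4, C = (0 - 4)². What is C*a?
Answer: -64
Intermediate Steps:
C = 16 (C = (-4)² = 16)
a = -4 (a = -1*4 = -4)
C*a = 16*(-4) = -64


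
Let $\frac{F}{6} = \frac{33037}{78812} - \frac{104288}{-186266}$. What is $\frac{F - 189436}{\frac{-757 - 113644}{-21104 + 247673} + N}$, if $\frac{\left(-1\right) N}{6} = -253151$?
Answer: $- \frac{22501809342913492227}{180426010702791012682} \approx -0.12471$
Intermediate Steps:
$N = 1518906$ ($N = \left(-6\right) \left(-253151\right) = 1518906$)
$F = \frac{21559223547}{3669998998}$ ($F = 6 \left(\frac{33037}{78812} - \frac{104288}{-186266}\right) = 6 \left(33037 \cdot \frac{1}{78812} - - \frac{52144}{93133}\right) = 6 \left(\frac{33037}{78812} + \frac{52144}{93133}\right) = 6 \cdot \frac{7186407849}{7339997996} = \frac{21559223547}{3669998998} \approx 5.8745$)
$\frac{F - 189436}{\frac{-757 - 113644}{-21104 + 247673} + N} = \frac{\frac{21559223547}{3669998998} - 189436}{\frac{-757 - 113644}{-21104 + 247673} + 1518906} = \frac{\frac{21559223547}{3669998998} - 189436}{- \frac{114401}{226569} + 1518906} = \frac{\frac{21559223547}{3669998998} - 189436}{\left(-114401\right) \frac{1}{226569} + 1518906} = - \frac{695208370961581}{3669998998 \left(- \frac{16343}{32367} + 1518906\right)} = - \frac{695208370961581}{3669998998 \cdot \frac{49162414159}{32367}} = \left(- \frac{695208370961581}{3669998998}\right) \frac{32367}{49162414159} = - \frac{22501809342913492227}{180426010702791012682}$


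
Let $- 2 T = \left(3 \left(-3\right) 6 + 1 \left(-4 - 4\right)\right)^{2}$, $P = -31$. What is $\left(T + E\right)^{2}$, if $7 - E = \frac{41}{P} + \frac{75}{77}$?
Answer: $\frac{20887395294529}{5697769} \approx 3.6659 \cdot 10^{6}$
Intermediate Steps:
$E = \frac{17541}{2387}$ ($E = 7 - \left(\frac{41}{-31} + \frac{75}{77}\right) = 7 - \left(41 \left(- \frac{1}{31}\right) + 75 \cdot \frac{1}{77}\right) = 7 - \left(- \frac{41}{31} + \frac{75}{77}\right) = 7 - - \frac{832}{2387} = 7 + \frac{832}{2387} = \frac{17541}{2387} \approx 7.3486$)
$T = -1922$ ($T = - \frac{\left(3 \left(-3\right) 6 + 1 \left(-4 - 4\right)\right)^{2}}{2} = - \frac{\left(\left(-9\right) 6 + 1 \left(-8\right)\right)^{2}}{2} = - \frac{\left(-54 - 8\right)^{2}}{2} = - \frac{\left(-62\right)^{2}}{2} = \left(- \frac{1}{2}\right) 3844 = -1922$)
$\left(T + E\right)^{2} = \left(-1922 + \frac{17541}{2387}\right)^{2} = \left(- \frac{4570273}{2387}\right)^{2} = \frac{20887395294529}{5697769}$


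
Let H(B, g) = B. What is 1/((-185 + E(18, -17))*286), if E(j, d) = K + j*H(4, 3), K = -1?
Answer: -1/32604 ≈ -3.0671e-5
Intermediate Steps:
E(j, d) = -1 + 4*j (E(j, d) = -1 + j*4 = -1 + 4*j)
1/((-185 + E(18, -17))*286) = 1/((-185 + (-1 + 4*18))*286) = 1/((-185 + (-1 + 72))*286) = 1/((-185 + 71)*286) = 1/(-114*286) = 1/(-32604) = -1/32604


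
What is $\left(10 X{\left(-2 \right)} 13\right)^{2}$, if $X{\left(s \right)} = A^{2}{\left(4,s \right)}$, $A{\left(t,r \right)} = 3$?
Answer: $1368900$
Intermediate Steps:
$X{\left(s \right)} = 9$ ($X{\left(s \right)} = 3^{2} = 9$)
$\left(10 X{\left(-2 \right)} 13\right)^{2} = \left(10 \cdot 9 \cdot 13\right)^{2} = \left(90 \cdot 13\right)^{2} = 1170^{2} = 1368900$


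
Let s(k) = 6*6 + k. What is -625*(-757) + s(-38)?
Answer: 473123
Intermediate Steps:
s(k) = 36 + k
-625*(-757) + s(-38) = -625*(-757) + (36 - 38) = 473125 - 2 = 473123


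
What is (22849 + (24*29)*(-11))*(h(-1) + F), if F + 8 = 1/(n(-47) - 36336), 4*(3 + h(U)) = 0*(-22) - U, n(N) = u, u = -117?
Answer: -23814769219/145812 ≈ -1.6333e+5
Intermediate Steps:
n(N) = -117
h(U) = -3 - U/4 (h(U) = -3 + (0*(-22) - U)/4 = -3 + (0 - U)/4 = -3 + (-U)/4 = -3 - U/4)
F = -291625/36453 (F = -8 + 1/(-117 - 36336) = -8 + 1/(-36453) = -8 - 1/36453 = -291625/36453 ≈ -8.0000)
(22849 + (24*29)*(-11))*(h(-1) + F) = (22849 + (24*29)*(-11))*((-3 - 1/4*(-1)) - 291625/36453) = (22849 + 696*(-11))*((-3 + 1/4) - 291625/36453) = (22849 - 7656)*(-11/4 - 291625/36453) = 15193*(-1567483/145812) = -23814769219/145812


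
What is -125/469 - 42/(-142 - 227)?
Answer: -8809/57687 ≈ -0.15270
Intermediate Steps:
-125/469 - 42/(-142 - 227) = -125*1/469 - 42/(-369) = -125/469 - 42*(-1/369) = -125/469 + 14/123 = -8809/57687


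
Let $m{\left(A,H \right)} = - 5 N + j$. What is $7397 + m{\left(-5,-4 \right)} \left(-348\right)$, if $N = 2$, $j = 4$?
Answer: $9485$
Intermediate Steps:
$m{\left(A,H \right)} = -6$ ($m{\left(A,H \right)} = \left(-5\right) 2 + 4 = -10 + 4 = -6$)
$7397 + m{\left(-5,-4 \right)} \left(-348\right) = 7397 - -2088 = 7397 + 2088 = 9485$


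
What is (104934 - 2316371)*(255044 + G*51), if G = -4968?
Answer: -3706368412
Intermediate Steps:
(104934 - 2316371)*(255044 + G*51) = (104934 - 2316371)*(255044 - 4968*51) = -2211437*(255044 - 253368) = -2211437*1676 = -3706368412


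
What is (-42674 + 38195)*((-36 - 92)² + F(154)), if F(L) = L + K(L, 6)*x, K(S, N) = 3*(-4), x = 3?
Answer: -73912458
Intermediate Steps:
K(S, N) = -12
F(L) = -36 + L (F(L) = L - 12*3 = L - 36 = -36 + L)
(-42674 + 38195)*((-36 - 92)² + F(154)) = (-42674 + 38195)*((-36 - 92)² + (-36 + 154)) = -4479*((-128)² + 118) = -4479*(16384 + 118) = -4479*16502 = -73912458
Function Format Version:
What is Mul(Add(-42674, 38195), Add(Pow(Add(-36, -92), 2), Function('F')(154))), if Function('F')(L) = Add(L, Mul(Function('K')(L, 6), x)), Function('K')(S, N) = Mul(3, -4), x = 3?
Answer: -73912458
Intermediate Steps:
Function('K')(S, N) = -12
Function('F')(L) = Add(-36, L) (Function('F')(L) = Add(L, Mul(-12, 3)) = Add(L, -36) = Add(-36, L))
Mul(Add(-42674, 38195), Add(Pow(Add(-36, -92), 2), Function('F')(154))) = Mul(Add(-42674, 38195), Add(Pow(Add(-36, -92), 2), Add(-36, 154))) = Mul(-4479, Add(Pow(-128, 2), 118)) = Mul(-4479, Add(16384, 118)) = Mul(-4479, 16502) = -73912458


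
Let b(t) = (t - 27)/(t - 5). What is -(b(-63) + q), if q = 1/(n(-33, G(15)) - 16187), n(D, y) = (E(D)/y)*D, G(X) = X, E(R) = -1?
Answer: -1820705/1375708 ≈ -1.3235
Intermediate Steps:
n(D, y) = -D/y (n(D, y) = (-1/y)*D = -D/y)
q = -5/80924 (q = 1/(-1*(-33)/15 - 16187) = 1/(-1*(-33)*1/15 - 16187) = 1/(11/5 - 16187) = 1/(-80924/5) = -5/80924 ≈ -6.1786e-5)
b(t) = (-27 + t)/(-5 + t)
-(b(-63) + q) = -((-27 - 63)/(-5 - 63) - 5/80924) = -(-90/(-68) - 5/80924) = -(-1/68*(-90) - 5/80924) = -(45/34 - 5/80924) = -1*1820705/1375708 = -1820705/1375708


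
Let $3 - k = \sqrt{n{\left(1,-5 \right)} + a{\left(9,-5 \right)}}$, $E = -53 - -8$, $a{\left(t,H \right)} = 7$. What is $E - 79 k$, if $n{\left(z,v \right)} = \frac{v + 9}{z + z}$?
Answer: $-45$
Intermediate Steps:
$n{\left(z,v \right)} = \frac{9 + v}{2 z}$
$E = -45$ ($E = -53 + \left(-8 + 16\right) = -53 + 8 = -45$)
$k = 0$ ($k = 3 - \sqrt{\frac{9 - 5}{2 \cdot 1} + 7} = 3 - \sqrt{\frac{1}{2} \cdot 1 \cdot 4 + 7} = 3 - \sqrt{2 + 7} = 3 - \sqrt{9} = 3 - 3 = 0$)
$E - 79 k = -45 - 0 = -45 + 0 = -45$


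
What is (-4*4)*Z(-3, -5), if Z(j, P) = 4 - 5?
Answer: 16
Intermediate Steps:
Z(j, P) = -1
(-4*4)*Z(-3, -5) = -4*4*(-1) = -16*(-1) = 16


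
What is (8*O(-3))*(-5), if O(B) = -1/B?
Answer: -40/3 ≈ -13.333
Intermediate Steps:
(8*O(-3))*(-5) = (8*(-1/(-3)))*(-5) = (8*(-1*(-⅓)))*(-5) = (8*(⅓))*(-5) = (8/3)*(-5) = -40/3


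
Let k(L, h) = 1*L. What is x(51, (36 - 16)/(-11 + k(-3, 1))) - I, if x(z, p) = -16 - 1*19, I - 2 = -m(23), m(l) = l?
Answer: -14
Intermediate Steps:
k(L, h) = L
I = -21 (I = 2 - 1*23 = 2 - 23 = -21)
x(z, p) = -35 (x(z, p) = -16 - 19 = -35)
x(51, (36 - 16)/(-11 + k(-3, 1))) - I = -35 - 1*(-21) = -35 + 21 = -14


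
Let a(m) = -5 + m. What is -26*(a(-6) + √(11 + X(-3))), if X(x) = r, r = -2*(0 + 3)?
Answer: 286 - 26*√5 ≈ 227.86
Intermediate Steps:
r = -6 (r = -2*3 = -6)
X(x) = -6
-26*(a(-6) + √(11 + X(-3))) = -26*((-5 - 6) + √(11 - 6)) = -26*(-11 + √5) = 286 - 26*√5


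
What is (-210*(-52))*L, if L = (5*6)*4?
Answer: 1310400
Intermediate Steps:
L = 120 (L = 30*4 = 120)
(-210*(-52))*L = -210*(-52)*120 = 10920*120 = 1310400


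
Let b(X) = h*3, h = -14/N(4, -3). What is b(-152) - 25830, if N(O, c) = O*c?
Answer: -51653/2 ≈ -25827.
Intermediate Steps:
h = 7/6 (h = -14/(4*(-3)) = -14/(-12) = -14*(-1/12) = 7/6 ≈ 1.1667)
b(X) = 7/2 (b(X) = (7/6)*3 = 7/2)
b(-152) - 25830 = 7/2 - 25830 = -51653/2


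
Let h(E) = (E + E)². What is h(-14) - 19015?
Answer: -18231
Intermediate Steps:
h(E) = 4*E² (h(E) = (2*E)² = 4*E²)
h(-14) - 19015 = 4*(-14)² - 19015 = 4*196 - 19015 = 784 - 19015 = -18231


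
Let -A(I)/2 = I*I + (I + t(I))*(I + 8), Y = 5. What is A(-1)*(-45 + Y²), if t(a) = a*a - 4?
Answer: -1080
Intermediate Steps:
t(a) = -4 + a² (t(a) = a² - 4 = -4 + a²)
A(I) = -2*I² - 2*(8 + I)*(-4 + I + I²) (A(I) = -2*(I*I + (I + (-4 + I²))*(I + 8)) = -2*(I² + (-4 + I + I²)*(8 + I)) = -2*(I² + (8 + I)*(-4 + I + I²)) = -2*I² - 2*(8 + I)*(-4 + I + I²))
A(-1)*(-45 + Y²) = (64 - 20*(-1)² - 8*(-1) - 2*(-1)³)*(-45 + 5²) = (64 - 20*1 + 8 - 2*(-1))*(-45 + 25) = (64 - 20 + 8 + 2)*(-20) = 54*(-20) = -1080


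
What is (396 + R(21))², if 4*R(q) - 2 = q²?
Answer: 4108729/16 ≈ 2.5680e+5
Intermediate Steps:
R(q) = ½ + q²/4
(396 + R(21))² = (396 + (½ + (¼)*21²))² = (396 + (½ + (¼)*441))² = (396 + (½ + 441/4))² = (396 + 443/4)² = (2027/4)² = 4108729/16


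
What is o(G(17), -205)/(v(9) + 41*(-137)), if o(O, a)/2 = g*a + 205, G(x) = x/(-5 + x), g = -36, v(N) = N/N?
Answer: -7585/2808 ≈ -2.7012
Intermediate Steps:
v(N) = 1
o(O, a) = 410 - 72*a (o(O, a) = 2*(-36*a + 205) = 2*(205 - 36*a) = 410 - 72*a)
o(G(17), -205)/(v(9) + 41*(-137)) = (410 - 72*(-205))/(1 + 41*(-137)) = (410 + 14760)/(1 - 5617) = 15170/(-5616) = 15170*(-1/5616) = -7585/2808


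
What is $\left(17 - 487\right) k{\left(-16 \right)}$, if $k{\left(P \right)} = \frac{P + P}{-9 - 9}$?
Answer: $- \frac{7520}{9} \approx -835.56$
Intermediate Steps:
$k{\left(P \right)} = - \frac{P}{9}$ ($k{\left(P \right)} = \frac{2 P}{-18} = 2 P \left(- \frac{1}{18}\right) = - \frac{P}{9}$)
$\left(17 - 487\right) k{\left(-16 \right)} = \left(17 - 487\right) \left(\left(- \frac{1}{9}\right) \left(-16\right)\right) = \left(-470\right) \frac{16}{9} = - \frac{7520}{9}$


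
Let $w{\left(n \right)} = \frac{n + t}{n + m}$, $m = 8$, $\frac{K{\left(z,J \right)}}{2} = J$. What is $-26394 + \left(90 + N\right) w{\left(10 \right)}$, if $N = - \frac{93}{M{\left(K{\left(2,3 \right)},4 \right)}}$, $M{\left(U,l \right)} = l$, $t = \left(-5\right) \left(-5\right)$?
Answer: $- \frac{630341}{24} \approx -26264.0$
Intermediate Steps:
$t = 25$
$K{\left(z,J \right)} = 2 J$
$w{\left(n \right)} = \frac{25 + n}{8 + n}$ ($w{\left(n \right)} = \frac{n + 25}{n + 8} = \frac{25 + n}{8 + n}$)
$N = - \frac{93}{4} \approx -23.25$
$-26394 + \left(90 + N\right) w{\left(10 \right)} = -26394 + \left(90 - \frac{93}{4}\right) \frac{25 + 10}{8 + 10} = -26394 + \frac{267 \cdot \frac{1}{18} \cdot 35}{4} = -26394 + \frac{267}{4} \cdot \frac{35}{18} = -26394 + \frac{3115}{24} = - \frac{630341}{24}$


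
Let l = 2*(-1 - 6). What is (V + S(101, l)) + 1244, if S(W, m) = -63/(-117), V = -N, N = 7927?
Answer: -86872/13 ≈ -6682.5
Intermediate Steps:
V = -7927 (V = -1*7927 = -7927)
l = -14 (l = 2*(-7) = -14)
S(W, m) = 7/13 (S(W, m) = -63*(-1/117) = 7/13)
(V + S(101, l)) + 1244 = (-7927 + 7/13) + 1244 = -103044/13 + 1244 = -86872/13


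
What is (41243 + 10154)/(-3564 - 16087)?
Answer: -51397/19651 ≈ -2.6155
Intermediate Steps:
(41243 + 10154)/(-3564 - 16087) = 51397/(-19651) = 51397*(-1/19651) = -51397/19651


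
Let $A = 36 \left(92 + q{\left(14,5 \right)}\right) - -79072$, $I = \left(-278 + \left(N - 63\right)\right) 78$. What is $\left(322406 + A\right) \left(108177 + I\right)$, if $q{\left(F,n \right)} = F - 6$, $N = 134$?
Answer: $37279733418$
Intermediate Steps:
$q{\left(F,n \right)} = -6 + F$ ($q{\left(F,n \right)} = F - 6 = -6 + F$)
$I = -16146$ ($I = \left(-278 + \left(134 - 63\right)\right) 78 = \left(-278 + 71\right) 78 = \left(-207\right) 78 = -16146$)
$A = 82672$ ($A = 36 \left(92 + \left(-6 + 14\right)\right) - -79072 = 36 \left(92 + 8\right) + 79072 = 36 \cdot 100 + 79072 = 3600 + 79072 = 82672$)
$\left(322406 + A\right) \left(108177 + I\right) = \left(322406 + 82672\right) \left(108177 - 16146\right) = 405078 \cdot 92031 = 37279733418$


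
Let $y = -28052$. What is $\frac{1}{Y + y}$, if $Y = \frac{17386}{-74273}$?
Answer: $- \frac{74273}{2083523582} \approx -3.5648 \cdot 10^{-5}$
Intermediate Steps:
$Y = - \frac{17386}{74273}$ ($Y = 17386 \left(- \frac{1}{74273}\right) = - \frac{17386}{74273} \approx -0.23408$)
$\frac{1}{Y + y} = \frac{1}{- \frac{17386}{74273} - 28052} = \frac{1}{- \frac{2083523582}{74273}} = - \frac{74273}{2083523582}$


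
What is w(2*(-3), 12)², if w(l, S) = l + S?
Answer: 36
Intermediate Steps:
w(l, S) = S + l
w(2*(-3), 12)² = (12 + 2*(-3))² = (12 - 6)² = 6² = 36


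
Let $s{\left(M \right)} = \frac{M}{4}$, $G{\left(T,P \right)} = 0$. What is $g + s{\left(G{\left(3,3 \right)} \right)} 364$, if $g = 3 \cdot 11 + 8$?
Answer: $41$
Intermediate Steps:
$s{\left(M \right)} = \frac{M}{4}$ ($s{\left(M \right)} = M \frac{1}{4} = \frac{M}{4}$)
$g = 41$ ($g = 33 + 8 = 41$)
$g + s{\left(G{\left(3,3 \right)} \right)} 364 = 41 + \frac{1}{4} \cdot 0 \cdot 364 = 41 + 0 \cdot 364 = 41 + 0 = 41$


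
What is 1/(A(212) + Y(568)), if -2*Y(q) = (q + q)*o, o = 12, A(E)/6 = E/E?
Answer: -1/6810 ≈ -0.00014684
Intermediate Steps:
A(E) = 6 (A(E) = 6*(E/E) = 6*1 = 6)
Y(q) = -12*q (Y(q) = -(q + q)*12/2 = -2*q*12/2 = -12*q)
1/(A(212) + Y(568)) = 1/(6 - 12*568) = 1/(6 - 6816) = 1/(-6810) = -1/6810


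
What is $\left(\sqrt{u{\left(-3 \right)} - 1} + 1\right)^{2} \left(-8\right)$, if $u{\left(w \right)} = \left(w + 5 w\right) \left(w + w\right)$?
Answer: $-864 - 16 \sqrt{107} \approx -1029.5$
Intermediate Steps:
$u{\left(w \right)} = 12 w^{2}$ ($u{\left(w \right)} = 6 w 2 w = 12 w^{2}$)
$\left(\sqrt{u{\left(-3 \right)} - 1} + 1\right)^{2} \left(-8\right) = \left(\sqrt{12 \left(-3\right)^{2} - 1} + 1\right)^{2} \left(-8\right) = \left(\sqrt{12 \cdot 9 - 1} + 1\right)^{2} \left(-8\right) = \left(\sqrt{108 - 1} + 1\right)^{2} \left(-8\right) = \left(\sqrt{107} + 1\right)^{2} \left(-8\right) = \left(1 + \sqrt{107}\right)^{2} \left(-8\right) = - 8 \left(1 + \sqrt{107}\right)^{2}$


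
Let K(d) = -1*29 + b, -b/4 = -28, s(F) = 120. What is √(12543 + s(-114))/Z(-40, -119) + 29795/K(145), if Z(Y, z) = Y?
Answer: 29795/83 - 3*√1407/40 ≈ 356.16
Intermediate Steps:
b = 112 (b = -4*(-28) = 112)
K(d) = 83 (K(d) = -1*29 + 112 = -29 + 112 = 83)
√(12543 + s(-114))/Z(-40, -119) + 29795/K(145) = √(12543 + 120)/(-40) + 29795/83 = √12663*(-1/40) + 29795*(1/83) = (3*√1407)*(-1/40) + 29795/83 = -3*√1407/40 + 29795/83 = 29795/83 - 3*√1407/40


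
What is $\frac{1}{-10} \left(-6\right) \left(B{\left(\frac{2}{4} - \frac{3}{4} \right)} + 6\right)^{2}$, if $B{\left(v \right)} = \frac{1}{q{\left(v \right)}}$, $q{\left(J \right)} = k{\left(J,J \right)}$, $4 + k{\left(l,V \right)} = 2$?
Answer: $\frac{363}{20} \approx 18.15$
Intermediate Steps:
$k{\left(l,V \right)} = -2$ ($k{\left(l,V \right)} = -4 + 2 = -2$)
$q{\left(J \right)} = -2$
$B{\left(v \right)} = - \frac{1}{2}$ ($B{\left(v \right)} = \frac{1}{-2} = - \frac{1}{2}$)
$\frac{1}{-10} \left(-6\right) \left(B{\left(\frac{2}{4} - \frac{3}{4} \right)} + 6\right)^{2} = \frac{1}{-10} \left(-6\right) \left(- \frac{1}{2} + 6\right)^{2} = \left(- \frac{1}{10}\right) \left(-6\right) \left(\frac{11}{2}\right)^{2} = \frac{3}{5} \cdot \frac{121}{4} = \frac{363}{20}$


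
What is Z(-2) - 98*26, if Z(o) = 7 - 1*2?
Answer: -2543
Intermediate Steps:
Z(o) = 5 (Z(o) = 7 - 2 = 5)
Z(-2) - 98*26 = 5 - 98*26 = 5 - 2548 = -2543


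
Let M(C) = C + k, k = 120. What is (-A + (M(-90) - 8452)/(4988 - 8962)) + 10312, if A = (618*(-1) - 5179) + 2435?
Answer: 27174449/1987 ≈ 13676.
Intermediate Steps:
M(C) = 120 + C (M(C) = C + 120 = 120 + C)
A = -3362 (A = (-618 - 5179) + 2435 = -5797 + 2435 = -3362)
(-A + (M(-90) - 8452)/(4988 - 8962)) + 10312 = (-1*(-3362) + ((120 - 90) - 8452)/(4988 - 8962)) + 10312 = (3362 + (30 - 8452)/(-3974)) + 10312 = (3362 - 8422*(-1/3974)) + 10312 = (3362 + 4211/1987) + 10312 = 6684505/1987 + 10312 = 27174449/1987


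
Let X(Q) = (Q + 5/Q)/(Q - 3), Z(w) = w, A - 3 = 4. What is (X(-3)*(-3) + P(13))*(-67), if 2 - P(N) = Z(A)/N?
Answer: 2278/39 ≈ 58.410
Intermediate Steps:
A = 7 (A = 3 + 4 = 7)
X(Q) = (Q + 5/Q)/(-3 + Q)
P(N) = 2 - 7/N
(X(-3)*(-3) + P(13))*(-67) = (((5 + (-3)²)/((-3)*(-3 - 3)))*(-3) + (2 - 7/13))*(-67) = (-⅓*(5 + 9)/(-6)*(-3) + (2 - 7*1/13))*(-67) = (-⅓*(-⅙)*14*(-3) + (2 - 7/13))*(-67) = ((7/9)*(-3) + 19/13)*(-67) = (-7/3 + 19/13)*(-67) = -34/39*(-67) = 2278/39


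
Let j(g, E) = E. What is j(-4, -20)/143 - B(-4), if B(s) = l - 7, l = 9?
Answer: -306/143 ≈ -2.1399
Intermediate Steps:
B(s) = 2 (B(s) = 9 - 7 = 2)
j(-4, -20)/143 - B(-4) = -20/143 - 1*2 = -20*1/143 - 2 = -20/143 - 2 = -306/143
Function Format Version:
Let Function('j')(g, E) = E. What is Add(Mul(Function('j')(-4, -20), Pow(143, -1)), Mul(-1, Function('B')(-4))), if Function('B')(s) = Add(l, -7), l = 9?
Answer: Rational(-306, 143) ≈ -2.1399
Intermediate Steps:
Function('B')(s) = 2 (Function('B')(s) = Add(9, -7) = 2)
Add(Mul(Function('j')(-4, -20), Pow(143, -1)), Mul(-1, Function('B')(-4))) = Add(Mul(-20, Pow(143, -1)), Mul(-1, 2)) = Add(Mul(-20, Rational(1, 143)), -2) = Add(Rational(-20, 143), -2) = Rational(-306, 143)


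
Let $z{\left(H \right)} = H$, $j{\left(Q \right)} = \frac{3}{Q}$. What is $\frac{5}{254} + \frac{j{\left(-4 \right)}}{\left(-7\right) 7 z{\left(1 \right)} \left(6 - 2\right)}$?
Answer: $\frac{2341}{99568} \approx 0.023512$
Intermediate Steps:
$\frac{5}{254} + \frac{j{\left(-4 \right)}}{\left(-7\right) 7 z{\left(1 \right)} \left(6 - 2\right)} = \frac{5}{254} + \frac{3 \frac{1}{-4}}{\left(-7\right) 7 \cdot 1 \left(6 - 2\right)} = 5 \cdot \frac{1}{254} + \frac{3 \left(- \frac{1}{4}\right)}{\left(-49\right) 1 \cdot 4} = \frac{5}{254} - \frac{3}{4 \left(\left(-49\right) 4\right)} = \frac{5}{254} - \frac{3}{4 \left(-196\right)} = \frac{5}{254} - - \frac{3}{784} = \frac{5}{254} + \frac{3}{784} = \frac{2341}{99568}$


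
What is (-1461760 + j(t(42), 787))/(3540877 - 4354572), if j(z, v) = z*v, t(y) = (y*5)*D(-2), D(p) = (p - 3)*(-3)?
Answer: -203458/162739 ≈ -1.2502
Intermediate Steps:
D(p) = 9 - 3*p (D(p) = (-3 + p)*(-3) = 9 - 3*p)
t(y) = 75*y (t(y) = (y*5)*(9 - 3*(-2)) = (5*y)*(9 + 6) = (5*y)*15 = 75*y)
j(z, v) = v*z
(-1461760 + j(t(42), 787))/(3540877 - 4354572) = (-1461760 + 787*(75*42))/(3540877 - 4354572) = (-1461760 + 787*3150)/(-813695) = (-1461760 + 2479050)*(-1/813695) = 1017290*(-1/813695) = -203458/162739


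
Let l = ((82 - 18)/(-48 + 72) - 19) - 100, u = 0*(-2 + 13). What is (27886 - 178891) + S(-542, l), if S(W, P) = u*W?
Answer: -151005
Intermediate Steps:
u = 0 (u = 0*11 = 0)
l = -349/3 (l = (64/24 - 19) - 100 = (64*(1/24) - 19) - 100 = (8/3 - 19) - 100 = -49/3 - 100 = -349/3 ≈ -116.33)
S(W, P) = 0 (S(W, P) = 0*W = 0)
(27886 - 178891) + S(-542, l) = (27886 - 178891) + 0 = -151005 + 0 = -151005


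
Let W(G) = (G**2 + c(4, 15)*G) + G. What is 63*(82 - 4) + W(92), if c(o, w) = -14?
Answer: 12182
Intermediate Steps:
W(G) = G**2 - 13*G (W(G) = (G**2 - 14*G) + G = G**2 - 13*G)
63*(82 - 4) + W(92) = 63*(82 - 4) + 92*(-13 + 92) = 63*78 + 92*79 = 4914 + 7268 = 12182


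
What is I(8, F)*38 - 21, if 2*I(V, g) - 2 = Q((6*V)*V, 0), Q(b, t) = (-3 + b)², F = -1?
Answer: 2758076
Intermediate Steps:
I(V, g) = 1 + (-3 + 6*V²)²/2 (I(V, g) = 1 + (-3 + (6*V)*V)²/2 = 1 + (-3 + 6*V²)²/2)
I(8, F)*38 - 21 = (1 + 9*(-1 + 2*8²)²/2)*38 - 21 = (1 + 9*(-1 + 2*64)²/2)*38 - 21 = (1 + 9*(-1 + 128)²/2)*38 - 21 = (1 + (9/2)*127²)*38 - 21 = (1 + (9/2)*16129)*38 - 21 = (1 + 145161/2)*38 - 21 = (145163/2)*38 - 21 = 2758097 - 21 = 2758076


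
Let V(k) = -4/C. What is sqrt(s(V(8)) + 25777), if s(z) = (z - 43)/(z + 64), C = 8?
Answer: 14*sqrt(2121154)/127 ≈ 160.55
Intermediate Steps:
V(k) = -1/2 (V(k) = -4/8 = -4*1/8 = -1/2)
s(z) = (-43 + z)/(64 + z)
sqrt(s(V(8)) + 25777) = sqrt((-43 - 1/2)/(64 - 1/2) + 25777) = sqrt(-87/2/(127/2) + 25777) = sqrt((2/127)*(-87/2) + 25777) = sqrt(-87/127 + 25777) = sqrt(3273592/127) = 14*sqrt(2121154)/127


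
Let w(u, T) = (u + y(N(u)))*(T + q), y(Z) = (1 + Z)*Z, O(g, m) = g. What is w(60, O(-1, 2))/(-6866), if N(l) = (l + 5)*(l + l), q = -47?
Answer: 1460348640/3433 ≈ 4.2539e+5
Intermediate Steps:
N(l) = 2*l*(5 + l) (N(l) = (5 + l)*(2*l) = 2*l*(5 + l))
y(Z) = Z*(1 + Z)
w(u, T) = (-47 + T)*(u + 2*u*(1 + 2*u*(5 + u))*(5 + u)) (w(u, T) = (u + (2*u*(5 + u))*(1 + 2*u*(5 + u)))*(T - 47) = (u + 2*u*(1 + 2*u*(5 + u))*(5 + u))*(-47 + T) = (-47 + T)*(u + 2*u*(1 + 2*u*(5 + u))*(5 + u)))
w(60, O(-1, 2))/(-6866) = (60*(-47 - 1 - 94*(1 + 2*60*(5 + 60))*(5 + 60) + 2*(-1)*(1 + 2*60*(5 + 60))*(5 + 60)))/(-6866) = (60*(-47 - 1 - 94*(1 + 2*60*65)*65 + 2*(-1)*(1 + 2*60*65)*65))*(-1/6866) = (60*(-47 - 1 - 94*(1 + 7800)*65 + 2*(-1)*(1 + 7800)*65))*(-1/6866) = (60*(-47 - 1 - 94*7801*65 + 2*(-1)*7801*65))*(-1/6866) = (60*(-47 - 1 - 47664110 - 1014130))*(-1/6866) = (60*(-48678288))*(-1/6866) = -2920697280*(-1/6866) = 1460348640/3433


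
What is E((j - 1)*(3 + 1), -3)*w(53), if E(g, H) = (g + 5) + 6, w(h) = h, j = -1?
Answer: 159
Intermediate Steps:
E(g, H) = 11 + g (E(g, H) = (5 + g) + 6 = 11 + g)
E((j - 1)*(3 + 1), -3)*w(53) = (11 + (-1 - 1)*(3 + 1))*53 = (11 - 2*4)*53 = (11 - 8)*53 = 3*53 = 159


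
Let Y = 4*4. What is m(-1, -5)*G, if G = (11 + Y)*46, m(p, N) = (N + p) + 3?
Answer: -3726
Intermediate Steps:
Y = 16
m(p, N) = 3 + N + p
G = 1242 (G = (11 + 16)*46 = 27*46 = 1242)
m(-1, -5)*G = (3 - 5 - 1)*1242 = -3*1242 = -3726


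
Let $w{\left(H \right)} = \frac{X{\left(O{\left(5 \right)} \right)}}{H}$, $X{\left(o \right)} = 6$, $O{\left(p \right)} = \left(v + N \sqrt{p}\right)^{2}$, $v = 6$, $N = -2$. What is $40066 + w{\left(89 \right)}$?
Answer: $\frac{3565880}{89} \approx 40066.0$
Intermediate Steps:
$O{\left(p \right)} = \left(6 - 2 \sqrt{p}\right)^{2}$
$w{\left(H \right)} = \frac{6}{H}$
$40066 + w{\left(89 \right)} = 40066 + \frac{6}{89} = \frac{3565880}{89}$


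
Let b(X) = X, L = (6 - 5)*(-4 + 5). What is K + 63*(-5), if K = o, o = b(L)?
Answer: -314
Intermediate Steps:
L = 1 (L = 1*1 = 1)
o = 1
K = 1
K + 63*(-5) = 1 + 63*(-5) = 1 - 315 = -314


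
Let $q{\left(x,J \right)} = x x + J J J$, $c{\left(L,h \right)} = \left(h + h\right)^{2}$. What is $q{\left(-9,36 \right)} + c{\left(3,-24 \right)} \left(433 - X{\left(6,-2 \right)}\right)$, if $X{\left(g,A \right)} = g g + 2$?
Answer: $956817$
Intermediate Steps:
$c{\left(L,h \right)} = 4 h^{2}$ ($c{\left(L,h \right)} = \left(2 h\right)^{2} = 4 h^{2}$)
$X{\left(g,A \right)} = 2 + g^{2}$ ($X{\left(g,A \right)} = g^{2} + 2 = 2 + g^{2}$)
$q{\left(x,J \right)} = J^{3} + x^{2}$ ($q{\left(x,J \right)} = x^{2} + J^{2} J = x^{2} + J^{3} = J^{3} + x^{2}$)
$q{\left(-9,36 \right)} + c{\left(3,-24 \right)} \left(433 - X{\left(6,-2 \right)}\right) = \left(36^{3} + \left(-9\right)^{2}\right) + 4 \left(-24\right)^{2} \left(433 - \left(2 + 6^{2}\right)\right) = \left(46656 + 81\right) + 4 \cdot 576 \left(433 - \left(2 + 36\right)\right) = 46737 + 2304 \left(433 - 38\right) = 46737 + 2304 \cdot 395 = 46737 + 910080 = 956817$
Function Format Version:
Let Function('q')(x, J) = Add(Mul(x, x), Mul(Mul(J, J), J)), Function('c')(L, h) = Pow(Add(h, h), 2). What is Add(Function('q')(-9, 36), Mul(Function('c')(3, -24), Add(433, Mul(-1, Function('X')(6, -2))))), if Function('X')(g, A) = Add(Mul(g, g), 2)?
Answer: 956817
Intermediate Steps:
Function('c')(L, h) = Mul(4, Pow(h, 2)) (Function('c')(L, h) = Pow(Mul(2, h), 2) = Mul(4, Pow(h, 2)))
Function('X')(g, A) = Add(2, Pow(g, 2)) (Function('X')(g, A) = Add(Pow(g, 2), 2) = Add(2, Pow(g, 2)))
Function('q')(x, J) = Add(Pow(J, 3), Pow(x, 2)) (Function('q')(x, J) = Add(Pow(x, 2), Mul(Pow(J, 2), J)) = Add(Pow(x, 2), Pow(J, 3)) = Add(Pow(J, 3), Pow(x, 2)))
Add(Function('q')(-9, 36), Mul(Function('c')(3, -24), Add(433, Mul(-1, Function('X')(6, -2))))) = Add(Add(Pow(36, 3), Pow(-9, 2)), Mul(Mul(4, Pow(-24, 2)), Add(433, Mul(-1, Add(2, Pow(6, 2)))))) = Add(Add(46656, 81), Mul(Mul(4, 576), Add(433, Mul(-1, Add(2, 36))))) = Add(46737, Mul(2304, Add(433, Mul(-1, 38)))) = Add(46737, Mul(2304, Add(433, -38))) = Add(46737, Mul(2304, 395)) = Add(46737, 910080) = 956817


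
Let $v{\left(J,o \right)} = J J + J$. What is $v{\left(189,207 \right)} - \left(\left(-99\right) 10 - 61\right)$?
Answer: $36961$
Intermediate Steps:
$v{\left(J,o \right)} = J + J^{2}$ ($v{\left(J,o \right)} = J^{2} + J = J + J^{2}$)
$v{\left(189,207 \right)} - \left(\left(-99\right) 10 - 61\right) = 189 \left(1 + 189\right) - \left(\left(-99\right) 10 - 61\right) = 189 \cdot 190 - \left(-990 - 61\right) = 35910 - -1051 = 35910 + 1051 = 36961$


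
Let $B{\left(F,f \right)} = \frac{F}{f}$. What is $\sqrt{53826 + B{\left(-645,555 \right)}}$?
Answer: $\frac{\sqrt{73686203}}{37} \approx 232.0$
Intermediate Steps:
$\sqrt{53826 + B{\left(-645,555 \right)}} = \sqrt{53826 - \frac{645}{555}} = \sqrt{53826 - \frac{43}{37}} = \sqrt{\frac{1991519}{37}} = \frac{\sqrt{73686203}}{37}$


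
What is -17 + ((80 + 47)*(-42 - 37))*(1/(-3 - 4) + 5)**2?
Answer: -11598981/49 ≈ -2.3671e+5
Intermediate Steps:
-17 + ((80 + 47)*(-42 - 37))*(1/(-3 - 4) + 5)**2 = -17 + (127*(-79))*(1/(-7) + 5)**2 = -17 - 10033*(-1/7 + 5)**2 = -17 - 10033*(34/7)**2 = -17 - 10033*1156/49 = -17 - 11598148/49 = -11598981/49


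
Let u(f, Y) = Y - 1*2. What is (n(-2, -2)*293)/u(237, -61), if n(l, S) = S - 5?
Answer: 293/9 ≈ 32.556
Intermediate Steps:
u(f, Y) = -2 + Y (u(f, Y) = Y - 2 = -2 + Y)
n(l, S) = -5 + S
(n(-2, -2)*293)/u(237, -61) = ((-5 - 2)*293)/(-2 - 61) = -7*293/(-63) = -2051*(-1/63) = 293/9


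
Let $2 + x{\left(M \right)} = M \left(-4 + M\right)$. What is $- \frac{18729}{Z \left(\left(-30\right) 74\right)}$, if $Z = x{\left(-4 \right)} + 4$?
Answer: $\frac{6243}{25160} \approx 0.24813$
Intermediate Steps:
$x{\left(M \right)} = -2 + M \left(-4 + M\right)$
$Z = 34$ ($Z = \left(-2 + \left(-4\right)^{2} - -16\right) + 4 = \left(-2 + 16 + 16\right) + 4 = 30 + 4 = 34$)
$- \frac{18729}{Z \left(\left(-30\right) 74\right)} = - \frac{18729}{34 \left(\left(-30\right) 74\right)} = - \frac{18729}{34 \left(-2220\right)} = - \frac{18729}{-75480} = \left(-18729\right) \left(- \frac{1}{75480}\right) = \frac{6243}{25160}$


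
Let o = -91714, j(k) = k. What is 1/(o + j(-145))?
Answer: -1/91859 ≈ -1.0886e-5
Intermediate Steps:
1/(o + j(-145)) = 1/(-91714 - 145) = 1/(-91859) = -1/91859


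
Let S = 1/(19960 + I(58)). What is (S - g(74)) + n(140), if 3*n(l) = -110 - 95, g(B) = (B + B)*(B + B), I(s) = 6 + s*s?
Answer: -1537843607/69990 ≈ -21972.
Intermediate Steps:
I(s) = 6 + s²
S = 1/23330 (S = 1/(19960 + (6 + 58²)) = 1/(19960 + (6 + 3364)) = 1/(19960 + 3370) = 1/23330 ≈ 4.2863e-5)
g(B) = 4*B² (g(B) = (2*B)*(2*B) = 4*B²)
n(l) = -205/3 (n(l) = (-110 - 95)/3 = (⅓)*(-205) = -205/3)
(S - g(74)) + n(140) = (1/23330 - 4*74²) - 205/3 = (1/23330 - 4*5476) - 205/3 = (1/23330 - 1*21904) - 205/3 = (1/23330 - 21904) - 205/3 = -511020319/23330 - 205/3 = -1537843607/69990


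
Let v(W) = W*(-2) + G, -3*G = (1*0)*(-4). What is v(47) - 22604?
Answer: -22698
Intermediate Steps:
G = 0 (G = -1*0*(-4)/3 = -0*(-4) = -⅓*0 = 0)
v(W) = -2*W (v(W) = W*(-2) + 0 = -2*W + 0 = -2*W)
v(47) - 22604 = -2*47 - 22604 = -94 - 22604 = -22698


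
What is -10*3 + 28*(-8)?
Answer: -254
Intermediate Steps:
-10*3 + 28*(-8) = -30 - 224 = -254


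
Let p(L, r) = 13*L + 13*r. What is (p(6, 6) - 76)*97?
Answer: 7760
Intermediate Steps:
(p(6, 6) - 76)*97 = ((13*6 + 13*6) - 76)*97 = ((78 + 78) - 76)*97 = (156 - 76)*97 = 80*97 = 7760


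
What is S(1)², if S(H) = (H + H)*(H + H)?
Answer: 16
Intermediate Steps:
S(H) = 4*H² (S(H) = (2*H)*(2*H) = 4*H²)
S(1)² = (4*1²)² = (4*1)² = 4² = 16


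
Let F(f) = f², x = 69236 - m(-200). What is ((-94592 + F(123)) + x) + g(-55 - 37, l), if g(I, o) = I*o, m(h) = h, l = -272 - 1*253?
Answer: 38273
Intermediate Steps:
l = -525 (l = -272 - 253 = -525)
x = 69436 (x = 69236 - 1*(-200) = 69236 + 200 = 69436)
((-94592 + F(123)) + x) + g(-55 - 37, l) = ((-94592 + 123²) + 69436) + (-55 - 37)*(-525) = ((-94592 + 15129) + 69436) - 92*(-525) = (-79463 + 69436) + 48300 = -10027 + 48300 = 38273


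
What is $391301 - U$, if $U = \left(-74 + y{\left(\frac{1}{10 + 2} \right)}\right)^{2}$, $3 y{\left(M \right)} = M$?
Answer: $\frac{500034527}{1296} \approx 3.8583 \cdot 10^{5}$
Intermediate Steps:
$y{\left(M \right)} = \frac{M}{3}$
$U = \frac{7091569}{1296}$ ($U = \left(-74 + \frac{1}{3 \left(10 + 2\right)}\right)^{2} = \left(-74 + \frac{1}{3 \cdot 12}\right)^{2} = \left(-74 + \frac{1}{3} \cdot \frac{1}{12}\right)^{2} = \left(-74 + \frac{1}{36}\right)^{2} = \left(- \frac{2663}{36}\right)^{2} = \frac{7091569}{1296} \approx 5471.9$)
$391301 - U = 391301 - \frac{7091569}{1296} = \frac{500034527}{1296}$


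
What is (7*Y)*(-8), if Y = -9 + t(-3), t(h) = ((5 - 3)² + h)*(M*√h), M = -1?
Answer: 504 + 56*I*√3 ≈ 504.0 + 96.995*I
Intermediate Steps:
t(h) = -√h*(4 + h) (t(h) = ((5 - 3)² + h)*(-√h) = (2² + h)*(-√h) = (4 + h)*(-√h) = -√h*(4 + h))
Y = -9 - I*√3 (Y = -9 + √(-3)*(-4 - 1*(-3)) = -9 + (I*√3)*(-4 + 3) = -9 + (I*√3)*(-1) = -9 - I*√3 ≈ -9.0 - 1.732*I)
(7*Y)*(-8) = (7*(-9 - I*√3))*(-8) = (-63 - 7*I*√3)*(-8) = 504 + 56*I*√3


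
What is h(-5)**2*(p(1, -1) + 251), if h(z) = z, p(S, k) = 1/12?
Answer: 75325/12 ≈ 6277.1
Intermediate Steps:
p(S, k) = 1/12
h(-5)**2*(p(1, -1) + 251) = (-5)**2*(1/12 + 251) = 25*(3013/12) = 75325/12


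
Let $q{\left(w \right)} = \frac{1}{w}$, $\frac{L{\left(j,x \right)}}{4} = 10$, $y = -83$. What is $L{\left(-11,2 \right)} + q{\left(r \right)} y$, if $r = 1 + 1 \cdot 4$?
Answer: $\frac{117}{5} \approx 23.4$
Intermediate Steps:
$r = 5$ ($r = 1 + 4 = 5$)
$L{\left(j,x \right)} = 40$ ($L{\left(j,x \right)} = 4 \cdot 10 = 40$)
$L{\left(-11,2 \right)} + q{\left(r \right)} y = 40 + \frac{1}{5} \left(-83\right) = 40 - \frac{83}{5} = \frac{117}{5}$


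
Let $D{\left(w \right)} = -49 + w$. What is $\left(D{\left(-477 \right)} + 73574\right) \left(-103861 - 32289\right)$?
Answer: $-9945485200$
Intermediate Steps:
$\left(D{\left(-477 \right)} + 73574\right) \left(-103861 - 32289\right) = \left(\left(-49 - 477\right) + 73574\right) \left(-103861 - 32289\right) = \left(-526 + 73574\right) \left(-136150\right) = 73048 \left(-136150\right) = -9945485200$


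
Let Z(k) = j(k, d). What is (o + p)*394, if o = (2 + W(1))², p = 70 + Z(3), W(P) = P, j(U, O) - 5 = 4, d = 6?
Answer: 34672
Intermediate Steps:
j(U, O) = 9 (j(U, O) = 5 + 4 = 9)
Z(k) = 9
p = 79 (p = 70 + 9 = 79)
o = 9 (o = (2 + 1)² = 3² = 9)
(o + p)*394 = (9 + 79)*394 = 88*394 = 34672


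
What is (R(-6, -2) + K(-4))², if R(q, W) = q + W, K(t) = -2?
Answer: 100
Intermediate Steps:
R(q, W) = W + q
(R(-6, -2) + K(-4))² = ((-2 - 6) - 2)² = (-8 - 2)² = (-10)² = 100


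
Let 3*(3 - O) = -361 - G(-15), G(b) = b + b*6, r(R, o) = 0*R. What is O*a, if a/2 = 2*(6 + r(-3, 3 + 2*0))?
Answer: 2120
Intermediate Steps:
r(R, o) = 0
G(b) = 7*b (G(b) = b + 6*b = 7*b)
a = 24 (a = 2*(2*(6 + 0)) = 2*(2*6) = 2*12 = 24)
O = 265/3 (O = 3 - (-361 - 7*(-15))/3 = 3 - (-361 - 1*(-105))/3 = 3 - (-361 + 105)/3 = 3 - ⅓*(-256) = 3 + 256/3 = 265/3 ≈ 88.333)
O*a = (265/3)*24 = 2120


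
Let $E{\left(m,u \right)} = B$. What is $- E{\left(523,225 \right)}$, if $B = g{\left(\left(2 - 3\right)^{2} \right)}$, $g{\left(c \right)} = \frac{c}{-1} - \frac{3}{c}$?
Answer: $4$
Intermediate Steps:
$g{\left(c \right)} = - c - \frac{3}{c}$ ($g{\left(c \right)} = c \left(-1\right) - \frac{3}{c} = - c - \frac{3}{c}$)
$B = -4$ ($B = - \left(2 - 3\right)^{2} - \frac{3}{\left(2 - 3\right)^{2}} = - \left(-1\right)^{2} - \frac{3}{\left(-1\right)^{2}} = \left(-1\right) 1 - \frac{3}{1} = -1 - 3 = -4$)
$E{\left(m,u \right)} = -4$
$- E{\left(523,225 \right)} = \left(-1\right) \left(-4\right) = 4$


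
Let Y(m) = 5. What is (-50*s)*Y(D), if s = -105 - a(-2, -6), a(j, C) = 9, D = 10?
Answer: 28500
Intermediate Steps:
s = -114 (s = -105 - 1*9 = -105 - 9 = -114)
(-50*s)*Y(D) = -50*(-114)*5 = 5700*5 = 28500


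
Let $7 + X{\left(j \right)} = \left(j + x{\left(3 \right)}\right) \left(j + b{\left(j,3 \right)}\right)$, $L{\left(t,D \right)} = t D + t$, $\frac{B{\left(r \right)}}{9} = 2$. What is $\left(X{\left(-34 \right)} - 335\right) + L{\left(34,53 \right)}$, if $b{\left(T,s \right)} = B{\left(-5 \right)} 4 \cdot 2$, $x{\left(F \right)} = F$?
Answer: $-1916$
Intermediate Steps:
$B{\left(r \right)} = 18$ ($B{\left(r \right)} = 9 \cdot 2 = 18$)
$L{\left(t,D \right)} = t + D t$ ($L{\left(t,D \right)} = D t + t = t + D t$)
$b{\left(T,s \right)} = 144$ ($b{\left(T,s \right)} = 18 \cdot 4 \cdot 2 = 72 \cdot 2 = 144$)
$X{\left(j \right)} = -7 + \left(3 + j\right) \left(144 + j\right)$ ($X{\left(j \right)} = -7 + \left(j + 3\right) \left(j + 144\right) = -7 + \left(3 + j\right) \left(144 + j\right)$)
$\left(X{\left(-34 \right)} - 335\right) + L{\left(34,53 \right)} = \left(\left(425 + \left(-34\right)^{2} + 147 \left(-34\right)\right) - 335\right) + 34 \left(1 + 53\right) = \left(\left(425 + 1156 - 4998\right) - 335\right) + 34 \cdot 54 = \left(-3417 - 335\right) + 1836 = -3752 + 1836 = -1916$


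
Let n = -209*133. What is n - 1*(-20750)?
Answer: -7047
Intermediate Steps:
n = -27797
n - 1*(-20750) = -27797 - 1*(-20750) = -27797 + 20750 = -7047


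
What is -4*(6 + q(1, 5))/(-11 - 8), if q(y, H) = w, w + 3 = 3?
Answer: 24/19 ≈ 1.2632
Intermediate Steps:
w = 0 (w = -3 + 3 = 0)
q(y, H) = 0
-4*(6 + q(1, 5))/(-11 - 8) = -4*(6 + 0)/(-11 - 8) = -24/(-19) = -24*(-1)/19 = -4*(-6/19) = 24/19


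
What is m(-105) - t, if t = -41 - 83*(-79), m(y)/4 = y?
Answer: -6936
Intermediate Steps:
m(y) = 4*y
t = 6516 (t = -41 + 6557 = 6516)
m(-105) - t = 4*(-105) - 1*6516 = -420 - 6516 = -6936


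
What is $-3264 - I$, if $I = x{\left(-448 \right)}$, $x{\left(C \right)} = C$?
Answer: $-2816$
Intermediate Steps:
$I = -448$
$-3264 - I = -3264 - -448 = -3264 + 448 = -2816$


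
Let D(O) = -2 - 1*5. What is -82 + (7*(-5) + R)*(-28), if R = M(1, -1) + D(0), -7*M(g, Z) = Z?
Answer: 1090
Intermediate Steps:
M(g, Z) = -Z/7
D(O) = -7 (D(O) = -2 - 5 = -7)
R = -48/7 (R = -⅐*(-1) - 7 = ⅐ - 7 = -48/7 ≈ -6.8571)
-82 + (7*(-5) + R)*(-28) = -82 + (7*(-5) - 48/7)*(-28) = -82 + (-35 - 48/7)*(-28) = -82 - 293/7*(-28) = -82 + 1172 = 1090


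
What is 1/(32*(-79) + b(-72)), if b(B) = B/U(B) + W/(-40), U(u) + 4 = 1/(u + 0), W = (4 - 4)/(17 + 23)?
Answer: -289/725408 ≈ -0.00039840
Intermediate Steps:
W = 0 (W = 0/40 = 0*(1/40) = 0)
U(u) = -4 + 1/u (U(u) = -4 + 1/(u + 0) = -4 + 1/u)
b(B) = B/(-4 + 1/B) (b(B) = B/(-4 + 1/B) + 0/(-40) = B/(-4 + 1/B) + 0*(-1/40) = B/(-4 + 1/B) + 0 = B/(-4 + 1/B))
1/(32*(-79) + b(-72)) = 1/(32*(-79) - 1*(-72)²/(-1 + 4*(-72))) = 1/(-2528 - 1*5184/(-1 - 288)) = 1/(-2528 - 1*5184/(-289)) = 1/(-2528 - 1*5184*(-1/289)) = 1/(-2528 + 5184/289) = 1/(-725408/289) = -289/725408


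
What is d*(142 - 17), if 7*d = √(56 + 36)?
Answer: 250*√23/7 ≈ 171.28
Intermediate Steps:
d = 2*√23/7 (d = √(56 + 36)/7 = √92/7 = (2*√23)/7 = 2*√23/7 ≈ 1.3702)
d*(142 - 17) = (2*√23/7)*(142 - 17) = (2*√23/7)*125 = 250*√23/7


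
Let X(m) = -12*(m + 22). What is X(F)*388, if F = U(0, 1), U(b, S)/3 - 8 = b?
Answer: -214176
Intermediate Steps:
U(b, S) = 24 + 3*b
F = 24 (F = 24 + 3*0 = 24 + 0 = 24)
X(m) = -264 - 12*m (X(m) = -12*(22 + m) = -264 - 12*m)
X(F)*388 = (-264 - 12*24)*388 = (-264 - 288)*388 = -552*388 = -214176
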